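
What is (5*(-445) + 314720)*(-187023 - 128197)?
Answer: -98504673900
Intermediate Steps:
(5*(-445) + 314720)*(-187023 - 128197) = (-2225 + 314720)*(-315220) = 312495*(-315220) = -98504673900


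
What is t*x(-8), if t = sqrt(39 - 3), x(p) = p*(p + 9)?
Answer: -48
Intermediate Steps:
x(p) = p*(9 + p)
t = 6 (t = sqrt(36) = 6)
t*x(-8) = 6*(-8*(9 - 8)) = 6*(-8*1) = 6*(-8) = -48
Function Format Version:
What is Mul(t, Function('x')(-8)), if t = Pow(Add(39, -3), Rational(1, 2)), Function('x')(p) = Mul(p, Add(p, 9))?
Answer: -48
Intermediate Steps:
Function('x')(p) = Mul(p, Add(9, p))
t = 6 (t = Pow(36, Rational(1, 2)) = 6)
Mul(t, Function('x')(-8)) = Mul(6, Mul(-8, Add(9, -8))) = Mul(6, Mul(-8, 1)) = Mul(6, -8) = -48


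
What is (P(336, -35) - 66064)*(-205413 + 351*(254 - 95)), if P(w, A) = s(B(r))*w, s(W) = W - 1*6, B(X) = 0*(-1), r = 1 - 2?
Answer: 10185040320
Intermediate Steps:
r = -1
B(X) = 0
s(W) = -6 + W (s(W) = W - 6 = -6 + W)
P(w, A) = -6*w (P(w, A) = (-6 + 0)*w = -6*w)
(P(336, -35) - 66064)*(-205413 + 351*(254 - 95)) = (-6*336 - 66064)*(-205413 + 351*(254 - 95)) = (-2016 - 66064)*(-205413 + 351*159) = -68080*(-205413 + 55809) = -68080*(-149604) = 10185040320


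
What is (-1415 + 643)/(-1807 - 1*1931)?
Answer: 386/1869 ≈ 0.20653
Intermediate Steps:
(-1415 + 643)/(-1807 - 1*1931) = -772/(-1807 - 1931) = -772/(-3738) = -772*(-1/3738) = 386/1869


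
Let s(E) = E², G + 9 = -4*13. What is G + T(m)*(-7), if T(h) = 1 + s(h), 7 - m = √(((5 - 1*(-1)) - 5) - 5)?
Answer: -383 + 196*I ≈ -383.0 + 196.0*I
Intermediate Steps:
G = -61 (G = -9 - 4*13 = -9 - 52 = -61)
m = 7 - 2*I (m = 7 - √(((5 - 1*(-1)) - 5) - 5) = 7 - √(((5 + 1) - 5) - 5) = 7 - √((6 - 5) - 5) = 7 - √(1 - 5) = 7 - √(-4) = 7 - 2*I ≈ 7.0 - 2.0*I)
T(h) = 1 + h²
G + T(m)*(-7) = -61 + (1 + (7 - 2*I)²)*(-7) = -61 + (-7 - 7*(7 - 2*I)²) = -68 - 7*(7 - 2*I)²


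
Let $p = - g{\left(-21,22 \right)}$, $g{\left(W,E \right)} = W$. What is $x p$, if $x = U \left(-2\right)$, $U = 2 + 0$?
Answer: $-84$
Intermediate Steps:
$U = 2$
$x = -4$ ($x = 2 \left(-2\right) = -4$)
$p = 21$ ($p = \left(-1\right) \left(-21\right) = 21$)
$x p = \left(-4\right) 21 = -84$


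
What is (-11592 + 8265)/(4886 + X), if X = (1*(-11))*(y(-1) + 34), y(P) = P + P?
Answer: -3327/4534 ≈ -0.73379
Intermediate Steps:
y(P) = 2*P
X = -352 (X = (1*(-11))*(2*(-1) + 34) = -11*(-2 + 34) = -11*32 = -352)
(-11592 + 8265)/(4886 + X) = (-11592 + 8265)/(4886 - 352) = -3327/4534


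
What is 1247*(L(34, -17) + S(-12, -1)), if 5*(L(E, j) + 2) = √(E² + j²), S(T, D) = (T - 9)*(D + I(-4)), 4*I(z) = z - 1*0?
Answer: 49880 + 21199*√5/5 ≈ 59361.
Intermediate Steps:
I(z) = z/4 (I(z) = (z - 1*0)/4 = (z + 0)/4 = z/4)
S(T, D) = (-1 + D)*(-9 + T) (S(T, D) = (T - 9)*(D + (¼)*(-4)) = (-9 + T)*(D - 1) = (-9 + T)*(-1 + D) = (-1 + D)*(-9 + T))
L(E, j) = -2 + √(E² + j²)/5
1247*(L(34, -17) + S(-12, -1)) = 1247*((-2 + √(34² + (-17)²)/5) + (9 - 1*(-12) - 9*(-1) - 1*(-12))) = 1247*((-2 + √(1156 + 289)/5) + (9 + 12 + 9 + 12)) = 1247*((-2 + √1445/5) + 42) = 1247*((-2 + (17*√5)/5) + 42) = 1247*((-2 + 17*√5/5) + 42) = 1247*(40 + 17*√5/5) = 49880 + 21199*√5/5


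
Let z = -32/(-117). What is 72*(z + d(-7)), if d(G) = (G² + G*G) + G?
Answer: 85432/13 ≈ 6571.7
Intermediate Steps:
z = 32/117 (z = -32*(-1/117) = 32/117 ≈ 0.27350)
d(G) = G + 2*G² (d(G) = (G² + G²) + G = 2*G² + G = G + 2*G²)
72*(z + d(-7)) = 72*(32/117 - 7*(1 + 2*(-7))) = 72*(32/117 - 7*(1 - 14)) = 72*(32/117 - 7*(-13)) = 72*(32/117 + 91) = 72*(10679/117) = 85432/13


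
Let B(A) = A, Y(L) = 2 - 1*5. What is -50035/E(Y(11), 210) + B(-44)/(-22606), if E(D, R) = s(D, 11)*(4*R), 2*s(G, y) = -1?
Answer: 113110969/949452 ≈ 119.13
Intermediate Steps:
Y(L) = -3 (Y(L) = 2 - 5 = -3)
s(G, y) = -1/2 (s(G, y) = (1/2)*(-1) = -1/2)
E(D, R) = -2*R
-50035/E(Y(11), 210) + B(-44)/(-22606) = -50035/((-2*210)) - 44/(-22606) = -50035/(-420) - 44*(-1/22606) = -50035*(-1/420) + 22/11303 = 10007/84 + 22/11303 = 113110969/949452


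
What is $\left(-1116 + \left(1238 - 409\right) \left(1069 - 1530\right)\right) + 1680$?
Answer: $-381605$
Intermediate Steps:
$\left(-1116 + \left(1238 - 409\right) \left(1069 - 1530\right)\right) + 1680 = \left(-1116 + 829 \left(-461\right)\right) + 1680 = \left(-1116 - 382169\right) + 1680 = -383285 + 1680 = -381605$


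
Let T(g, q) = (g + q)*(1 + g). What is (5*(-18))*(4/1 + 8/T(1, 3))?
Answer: -450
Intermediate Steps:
T(g, q) = (1 + g)*(g + q)
(5*(-18))*(4/1 + 8/T(1, 3)) = (5*(-18))*(4/1 + 8/(1 + 3 + 1² + 1*3)) = -90*(4*1 + 8/(1 + 3 + 1 + 3)) = -90*(4 + 8/8) = -90*(4 + 8*(⅛)) = -90*(4 + 1) = -90*5 = -450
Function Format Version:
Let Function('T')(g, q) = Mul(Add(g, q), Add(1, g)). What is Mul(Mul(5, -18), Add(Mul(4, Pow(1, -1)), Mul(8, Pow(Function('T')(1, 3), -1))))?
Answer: -450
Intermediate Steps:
Function('T')(g, q) = Mul(Add(1, g), Add(g, q))
Mul(Mul(5, -18), Add(Mul(4, Pow(1, -1)), Mul(8, Pow(Function('T')(1, 3), -1)))) = Mul(Mul(5, -18), Add(Mul(4, Pow(1, -1)), Mul(8, Pow(Add(1, 3, Pow(1, 2), Mul(1, 3)), -1)))) = Mul(-90, Add(Mul(4, 1), Mul(8, Pow(Add(1, 3, 1, 3), -1)))) = Mul(-90, Add(4, Mul(8, Pow(8, -1)))) = Mul(-90, Add(4, Mul(8, Rational(1, 8)))) = Mul(-90, Add(4, 1)) = Mul(-90, 5) = -450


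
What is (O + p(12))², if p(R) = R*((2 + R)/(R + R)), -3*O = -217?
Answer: 56644/9 ≈ 6293.8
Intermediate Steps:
O = 217/3 (O = -⅓*(-217) = 217/3 ≈ 72.333)
p(R) = 1 + R/2 (p(R) = R*((2 + R)/((2*R))) = R*((2 + R)*(1/(2*R))) = R*((2 + R)/(2*R)) = 1 + R/2)
(O + p(12))² = (217/3 + (1 + (½)*12))² = (217/3 + (1 + 6))² = (217/3 + 7)² = (238/3)² = 56644/9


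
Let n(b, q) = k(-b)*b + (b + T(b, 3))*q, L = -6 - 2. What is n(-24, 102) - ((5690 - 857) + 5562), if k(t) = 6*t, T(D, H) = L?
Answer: -17115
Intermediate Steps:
L = -8
T(D, H) = -8
n(b, q) = -6*b² + q*(-8 + b) (n(b, q) = (6*(-b))*b + (b - 8)*q = (-6*b)*b + (-8 + b)*q = -6*b² + q*(-8 + b))
n(-24, 102) - ((5690 - 857) + 5562) = (-8*102 - 6*(-24)² - 24*102) - ((5690 - 857) + 5562) = (-816 - 6*576 - 2448) - (4833 + 5562) = (-816 - 3456 - 2448) - 1*10395 = -6720 - 10395 = -17115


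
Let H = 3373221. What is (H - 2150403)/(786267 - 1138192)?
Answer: -1222818/351925 ≈ -3.4747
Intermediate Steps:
(H - 2150403)/(786267 - 1138192) = (3373221 - 2150403)/(786267 - 1138192) = 1222818/(-351925) = 1222818*(-1/351925) = -1222818/351925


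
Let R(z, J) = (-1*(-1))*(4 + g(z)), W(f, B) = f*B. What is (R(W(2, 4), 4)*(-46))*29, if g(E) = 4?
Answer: -10672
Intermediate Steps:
W(f, B) = B*f
R(z, J) = 8 (R(z, J) = (-1*(-1))*(4 + 4) = 1*8 = 8)
(R(W(2, 4), 4)*(-46))*29 = (8*(-46))*29 = -368*29 = -10672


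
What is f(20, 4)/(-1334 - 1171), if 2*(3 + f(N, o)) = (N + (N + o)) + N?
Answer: -29/2505 ≈ -0.011577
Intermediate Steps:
f(N, o) = -3 + o/2 + 3*N/2 (f(N, o) = -3 + ((N + (N + o)) + N)/2 = -3 + ((o + 2*N) + N)/2 = -3 + (o + 3*N)/2 = -3 + (o/2 + 3*N/2) = -3 + o/2 + 3*N/2)
f(20, 4)/(-1334 - 1171) = (-3 + (½)*4 + (3/2)*20)/(-1334 - 1171) = (-3 + 2 + 30)/(-2505) = 29*(-1/2505) = -29/2505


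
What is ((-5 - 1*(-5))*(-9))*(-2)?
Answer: 0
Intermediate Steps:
((-5 - 1*(-5))*(-9))*(-2) = ((-5 + 5)*(-9))*(-2) = (0*(-9))*(-2) = 0*(-2) = 0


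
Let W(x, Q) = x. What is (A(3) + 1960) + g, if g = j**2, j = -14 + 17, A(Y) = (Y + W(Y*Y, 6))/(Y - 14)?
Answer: 21647/11 ≈ 1967.9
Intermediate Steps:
A(Y) = (Y + Y**2)/(-14 + Y) (A(Y) = (Y + Y*Y)/(Y - 14) = (Y + Y**2)/(-14 + Y))
j = 3
g = 9 (g = 3**2 = 9)
(A(3) + 1960) + g = (3*(1 + 3)/(-14 + 3) + 1960) + 9 = (3*4/(-11) + 1960) + 9 = (3*(-1/11)*4 + 1960) + 9 = (-12/11 + 1960) + 9 = 21548/11 + 9 = 21647/11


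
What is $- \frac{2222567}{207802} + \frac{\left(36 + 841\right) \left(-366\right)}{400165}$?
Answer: $- \frac{956094225119}{83155087330} \approx -11.498$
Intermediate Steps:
$- \frac{2222567}{207802} + \frac{\left(36 + 841\right) \left(-366\right)}{400165} = \left(-2222567\right) \frac{1}{207802} + 877 \left(-366\right) \frac{1}{400165} = - \frac{2222567}{207802} - \frac{320982}{400165} = - \frac{956094225119}{83155087330}$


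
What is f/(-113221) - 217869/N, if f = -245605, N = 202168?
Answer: 24986125591/22889663128 ≈ 1.0916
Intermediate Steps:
f/(-113221) - 217869/N = -245605/(-113221) - 217869/202168 = -245605*(-1/113221) - 217869*1/202168 = 245605/113221 - 217869/202168 = 24986125591/22889663128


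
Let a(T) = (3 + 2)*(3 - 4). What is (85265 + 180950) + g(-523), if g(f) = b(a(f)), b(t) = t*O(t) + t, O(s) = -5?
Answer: 266235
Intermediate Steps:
a(T) = -5 (a(T) = 5*(-1) = -5)
b(t) = -4*t (b(t) = t*(-5) + t = -5*t + t = -4*t)
g(f) = 20 (g(f) = -4*(-5) = 20)
(85265 + 180950) + g(-523) = (85265 + 180950) + 20 = 266215 + 20 = 266235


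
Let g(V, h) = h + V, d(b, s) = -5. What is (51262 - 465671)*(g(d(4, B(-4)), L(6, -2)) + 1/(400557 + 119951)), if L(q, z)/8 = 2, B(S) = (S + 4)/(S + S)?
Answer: -2372735611901/520508 ≈ -4.5585e+6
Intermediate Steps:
B(S) = (4 + S)/(2*S) (B(S) = (4 + S)/((2*S)) = (4 + S)*(1/(2*S)) = (4 + S)/(2*S))
L(q, z) = 16 (L(q, z) = 8*2 = 16)
g(V, h) = V + h
(51262 - 465671)*(g(d(4, B(-4)), L(6, -2)) + 1/(400557 + 119951)) = (51262 - 465671)*((-5 + 16) + 1/(400557 + 119951)) = -414409*(11 + 1/520508) = -414409*5725589/520508 = -2372735611901/520508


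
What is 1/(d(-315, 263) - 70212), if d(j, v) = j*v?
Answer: -1/153057 ≈ -6.5335e-6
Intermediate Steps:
1/(d(-315, 263) - 70212) = 1/(-315*263 - 70212) = 1/(-82845 - 70212) = 1/(-153057) = -1/153057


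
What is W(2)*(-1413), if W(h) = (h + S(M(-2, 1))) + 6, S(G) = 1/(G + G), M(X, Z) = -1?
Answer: -21195/2 ≈ -10598.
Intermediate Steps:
S(G) = 1/(2*G)
W(h) = 11/2 + h (W(h) = (h + (1/2)/(-1)) + 6 = (h + (1/2)*(-1)) + 6 = (h - 1/2) + 6 = (-1/2 + h) + 6 = 11/2 + h)
W(2)*(-1413) = (11/2 + 2)*(-1413) = (15/2)*(-1413) = -21195/2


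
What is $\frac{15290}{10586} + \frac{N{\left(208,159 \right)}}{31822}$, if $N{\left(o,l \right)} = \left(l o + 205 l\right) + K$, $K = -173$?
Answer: $\frac{294969466}{84216923} \approx 3.5025$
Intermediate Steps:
$N{\left(o,l \right)} = -173 + 205 l + l o$ ($N{\left(o,l \right)} = \left(l o + 205 l\right) - 173 = \left(205 l + l o\right) - 173 = -173 + 205 l + l o$)
$\frac{15290}{10586} + \frac{N{\left(208,159 \right)}}{31822} = \frac{15290}{10586} + \frac{-173 + 205 \cdot 159 + 159 \cdot 208}{31822} = 15290 \cdot \frac{1}{10586} + \left(-173 + 32595 + 33072\right) \frac{1}{31822} = \frac{7645}{5293} + 65494 \cdot \frac{1}{31822} = \frac{7645}{5293} + \frac{32747}{15911} = \frac{294969466}{84216923}$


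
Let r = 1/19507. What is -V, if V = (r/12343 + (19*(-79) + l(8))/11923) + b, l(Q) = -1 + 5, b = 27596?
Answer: -79221108915001434/2870759144623 ≈ -27596.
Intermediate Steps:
r = 1/19507 ≈ 5.1264e-5
l(Q) = 4
V = 79221108915001434/2870759144623 (V = ((1/19507)/12343 + (19*(-79) + 4)/11923) + 27596 = ((1/19507)*(1/12343) + (-1501 + 4)*(1/11923)) + 27596 = (1/240774901 - 1497*1/11923) + 27596 = (1/240774901 - 1497/11923) + 27596 = -360440014874/2870759144623 + 27596 = 79221108915001434/2870759144623 ≈ 27596.)
-V = -1*79221108915001434/2870759144623 = -79221108915001434/2870759144623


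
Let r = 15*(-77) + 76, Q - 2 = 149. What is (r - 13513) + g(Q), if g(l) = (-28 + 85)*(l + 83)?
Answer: -1254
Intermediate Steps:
Q = 151 (Q = 2 + 149 = 151)
r = -1079 (r = -1155 + 76 = -1079)
g(l) = 4731 + 57*l (g(l) = 57*(83 + l) = 4731 + 57*l)
(r - 13513) + g(Q) = (-1079 - 13513) + (4731 + 57*151) = -14592 + (4731 + 8607) = -14592 + 13338 = -1254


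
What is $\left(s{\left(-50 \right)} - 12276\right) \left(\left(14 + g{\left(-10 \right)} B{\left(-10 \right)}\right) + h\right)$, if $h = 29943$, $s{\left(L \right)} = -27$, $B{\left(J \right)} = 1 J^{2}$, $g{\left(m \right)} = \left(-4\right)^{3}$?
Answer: $-289821771$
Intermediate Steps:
$g{\left(m \right)} = -64$
$B{\left(J \right)} = J^{2}$
$\left(s{\left(-50 \right)} - 12276\right) \left(\left(14 + g{\left(-10 \right)} B{\left(-10 \right)}\right) + h\right) = \left(-27 - 12276\right) \left(\left(14 - 64 \left(-10\right)^{2}\right) + 29943\right) = - 12303 \left(\left(14 - 6400\right) + 29943\right) = - 12303 \left(-6386 + 29943\right) = \left(-12303\right) 23557 = -289821771$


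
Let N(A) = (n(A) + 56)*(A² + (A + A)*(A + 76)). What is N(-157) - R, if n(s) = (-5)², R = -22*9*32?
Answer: 4063059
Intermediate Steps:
R = -6336 (R = -198*32 = -6336)
n(s) = 25
N(A) = 81*A² + 162*A*(76 + A) (N(A) = (25 + 56)*(A² + (A + A)*(A + 76)) = 81*(A² + (2*A)*(76 + A)) = 81*(A² + 2*A*(76 + A)) = 81*A² + 162*A*(76 + A))
N(-157) - R = 81*(-157)*(152 + 3*(-157)) - 1*(-6336) = 81*(-157)*(152 - 471) + 6336 = 81*(-157)*(-319) + 6336 = 4056723 + 6336 = 4063059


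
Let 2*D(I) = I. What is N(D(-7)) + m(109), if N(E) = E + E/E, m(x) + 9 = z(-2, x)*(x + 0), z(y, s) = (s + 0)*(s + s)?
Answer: 5180093/2 ≈ 2.5900e+6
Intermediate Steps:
D(I) = I/2
z(y, s) = 2*s² (z(y, s) = s*(2*s) = 2*s²)
m(x) = -9 + 2*x³ (m(x) = -9 + (2*x²)*(x + 0) = -9 + (2*x²)*x = -9 + 2*x³)
N(E) = 1 + E (N(E) = E + 1 = 1 + E)
N(D(-7)) + m(109) = (1 + (½)*(-7)) + (-9 + 2*109³) = (1 - 7/2) + (-9 + 2*1295029) = -5/2 + (-9 + 2590058) = -5/2 + 2590049 = 5180093/2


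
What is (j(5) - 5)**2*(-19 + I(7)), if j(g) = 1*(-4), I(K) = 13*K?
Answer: 5832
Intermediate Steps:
j(g) = -4
(j(5) - 5)**2*(-19 + I(7)) = (-4 - 5)**2*(-19 + 13*7) = (-9)**2*(-19 + 91) = 81*72 = 5832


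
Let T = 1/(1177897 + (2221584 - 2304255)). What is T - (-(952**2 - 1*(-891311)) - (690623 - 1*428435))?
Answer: 2255949800479/1095226 ≈ 2.0598e+6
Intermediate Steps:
T = 1/1095226 (T = 1/(1177897 - 82671) = 1/1095226 ≈ 9.1305e-7)
T - (-(952**2 - 1*(-891311)) - (690623 - 1*428435)) = 1/1095226 - (-(952**2 - 1*(-891311)) - (690623 - 1*428435)) = 1/1095226 - (-(906304 + 891311) - (690623 - 428435)) = 1/1095226 - (-1*1797615 - 1*262188) = 1/1095226 - (-1797615 - 262188) = 1/1095226 - 1*(-2059803) = 1/1095226 + 2059803 = 2255949800479/1095226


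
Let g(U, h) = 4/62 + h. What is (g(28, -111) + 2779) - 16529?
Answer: -429689/31 ≈ -13861.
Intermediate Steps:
g(U, h) = 2/31 + h (g(U, h) = 4*(1/62) + h = 2/31 + h)
(g(28, -111) + 2779) - 16529 = ((2/31 - 111) + 2779) - 16529 = (-3439/31 + 2779) - 16529 = 82710/31 - 16529 = -429689/31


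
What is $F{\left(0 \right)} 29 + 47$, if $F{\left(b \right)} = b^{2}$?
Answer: $47$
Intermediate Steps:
$F{\left(0 \right)} 29 + 47 = 0^{2} \cdot 29 + 47 = 0 \cdot 29 + 47 = 0 + 47 = 47$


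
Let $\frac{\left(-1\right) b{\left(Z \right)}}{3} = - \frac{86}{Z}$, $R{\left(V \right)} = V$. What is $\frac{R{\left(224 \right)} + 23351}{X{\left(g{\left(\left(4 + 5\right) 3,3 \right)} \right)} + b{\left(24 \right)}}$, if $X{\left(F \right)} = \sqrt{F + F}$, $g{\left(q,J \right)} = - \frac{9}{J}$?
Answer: $\frac{810980}{389} - \frac{75440 i \sqrt{6}}{389} \approx 2084.8 - 475.04 i$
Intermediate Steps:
$b{\left(Z \right)} = \frac{258}{Z}$ ($b{\left(Z \right)} = - 3 \left(- \frac{86}{Z}\right) = \frac{258}{Z}$)
$X{\left(F \right)} = \sqrt{2} \sqrt{F}$ ($X{\left(F \right)} = \sqrt{2 F} = \sqrt{2} \sqrt{F}$)
$\frac{R{\left(224 \right)} + 23351}{X{\left(g{\left(\left(4 + 5\right) 3,3 \right)} \right)} + b{\left(24 \right)}} = \frac{224 + 23351}{\sqrt{2} \sqrt{- \frac{9}{3}} + \frac{258}{24}} = \frac{23575}{\sqrt{2} \sqrt{\left(-9\right) \frac{1}{3}} + 258 \cdot \frac{1}{24}} = \frac{23575}{\sqrt{2} \sqrt{-3} + \frac{43}{4}} = \frac{23575}{\sqrt{2} i \sqrt{3} + \frac{43}{4}} = \frac{23575}{i \sqrt{6} + \frac{43}{4}} = \frac{23575}{\frac{43}{4} + i \sqrt{6}}$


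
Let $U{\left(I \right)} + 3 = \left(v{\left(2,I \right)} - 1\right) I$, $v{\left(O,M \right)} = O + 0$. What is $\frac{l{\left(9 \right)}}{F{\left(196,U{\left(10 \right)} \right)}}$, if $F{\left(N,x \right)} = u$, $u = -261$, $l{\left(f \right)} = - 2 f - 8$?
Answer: $\frac{26}{261} \approx 0.099617$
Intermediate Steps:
$v{\left(O,M \right)} = O$
$l{\left(f \right)} = -8 - 2 f$
$U{\left(I \right)} = -3 + I$ ($U{\left(I \right)} = -3 + \left(2 - 1\right) I = -3 + 1 I = -3 + I$)
$F{\left(N,x \right)} = -261$
$\frac{l{\left(9 \right)}}{F{\left(196,U{\left(10 \right)} \right)}} = \frac{-8 - 18}{-261} = \left(-8 - 18\right) \left(- \frac{1}{261}\right) = \left(-26\right) \left(- \frac{1}{261}\right) = \frac{26}{261}$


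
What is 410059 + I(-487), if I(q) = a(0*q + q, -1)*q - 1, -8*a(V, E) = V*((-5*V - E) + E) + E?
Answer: -287113269/4 ≈ -7.1778e+7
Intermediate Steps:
a(V, E) = -E/8 + 5*V**2/8 (a(V, E) = -(V*((-5*V - E) + E) + E)/8 = -(V*((-E - 5*V) + E) + E)/8 = -(V*(-5*V) + E)/8 = -(-5*V**2 + E)/8 = -(E - 5*V**2)/8 = -E/8 + 5*V**2/8)
I(q) = -1 + q*(1/8 + 5*q**2/8) (I(q) = (-1/8*(-1) + 5*(0*q + q)**2/8)*q - 1 = (1/8 + 5*(0 + q)**2/8)*q - 1 = (1/8 + 5*q**2/8)*q - 1 = q*(1/8 + 5*q**2/8) - 1 = -1 + q*(1/8 + 5*q**2/8))
410059 + I(-487) = 410059 + (-1 + (1/8)*(-487) + (5/8)*(-487)**3) = 410059 + (-1 - 487/8 + (5/8)*(-115501303)) = 410059 + (-1 - 487/8 - 577506515/8) = 410059 - 288753505/4 = -287113269/4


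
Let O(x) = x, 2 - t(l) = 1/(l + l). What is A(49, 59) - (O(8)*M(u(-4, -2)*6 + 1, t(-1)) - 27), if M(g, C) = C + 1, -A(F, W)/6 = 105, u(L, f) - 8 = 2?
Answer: -631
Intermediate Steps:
u(L, f) = 10 (u(L, f) = 8 + 2 = 10)
t(l) = 2 - 1/(2*l) (t(l) = 2 - 1/(l + l) = 2 - 1/(2*l))
A(F, W) = -630 (A(F, W) = -6*105 = -630)
M(g, C) = 1 + C
A(49, 59) - (O(8)*M(u(-4, -2)*6 + 1, t(-1)) - 27) = -630 - (8*(1 + (2 - 1/2/(-1))) - 27) = -630 - (8*(1 + (2 - 1/2*(-1))) - 27) = -630 - (8*(1 + (2 + 1/2)) - 27) = -630 - (8*(1 + 5/2) - 27) = -630 - (8*(7/2) - 27) = -630 - (28 - 27) = -630 - 1*1 = -630 - 1 = -631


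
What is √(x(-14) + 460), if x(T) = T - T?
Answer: 2*√115 ≈ 21.448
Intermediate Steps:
x(T) = 0
√(x(-14) + 460) = √(0 + 460) = √460 = 2*√115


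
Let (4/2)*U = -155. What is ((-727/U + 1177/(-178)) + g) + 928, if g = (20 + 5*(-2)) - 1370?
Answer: -11842503/27590 ≈ -429.23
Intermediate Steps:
U = -155/2 (U = (½)*(-155) = -155/2 ≈ -77.500)
g = -1360 (g = (20 - 10) - 1370 = 10 - 1370 = -1360)
((-727/U + 1177/(-178)) + g) + 928 = ((-727/(-155/2) + 1177/(-178)) - 1360) + 928 = ((-727*(-2/155) + 1177*(-1/178)) - 1360) + 928 = ((1454/155 - 1177/178) - 1360) + 928 = (76377/27590 - 1360) + 928 = -37446023/27590 + 928 = -11842503/27590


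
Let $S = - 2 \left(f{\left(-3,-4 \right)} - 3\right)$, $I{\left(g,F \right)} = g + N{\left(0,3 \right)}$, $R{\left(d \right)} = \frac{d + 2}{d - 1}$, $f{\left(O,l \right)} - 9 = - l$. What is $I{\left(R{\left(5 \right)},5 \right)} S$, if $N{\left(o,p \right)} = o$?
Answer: $-35$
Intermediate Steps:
$f{\left(O,l \right)} = 9 - l$
$R{\left(d \right)} = \frac{2 + d}{-1 + d}$
$I{\left(g,F \right)} = g$ ($I{\left(g,F \right)} = g + 0 = g$)
$S = -20$ ($S = - 2 \left(\left(9 - -4\right) - 3\right) = - 2 \left(\left(9 + 4\right) - 3\right) = - 2 \left(13 - 3\right) = \left(-2\right) 10 = -20$)
$I{\left(R{\left(5 \right)},5 \right)} S = \frac{2 + 5}{-1 + 5} \left(-20\right) = \frac{1}{4} \cdot 7 \left(-20\right) = \frac{7}{4} \left(-20\right) = -35$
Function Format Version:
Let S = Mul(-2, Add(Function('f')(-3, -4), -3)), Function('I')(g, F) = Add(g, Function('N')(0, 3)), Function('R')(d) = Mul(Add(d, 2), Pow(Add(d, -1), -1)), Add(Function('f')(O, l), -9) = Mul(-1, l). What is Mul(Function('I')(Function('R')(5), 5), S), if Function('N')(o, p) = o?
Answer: -35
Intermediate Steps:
Function('f')(O, l) = Add(9, Mul(-1, l))
Function('R')(d) = Mul(Pow(Add(-1, d), -1), Add(2, d)) (Function('R')(d) = Mul(Add(2, d), Pow(Add(-1, d), -1)) = Mul(Pow(Add(-1, d), -1), Add(2, d)))
Function('I')(g, F) = g (Function('I')(g, F) = Add(g, 0) = g)
S = -20 (S = Mul(-2, Add(Add(9, Mul(-1, -4)), -3)) = Mul(-2, Add(Add(9, 4), -3)) = Mul(-2, Add(13, -3)) = Mul(-2, 10) = -20)
Mul(Function('I')(Function('R')(5), 5), S) = Mul(Mul(Pow(Add(-1, 5), -1), Add(2, 5)), -20) = Mul(Mul(Pow(4, -1), 7), -20) = Mul(Mul(Rational(1, 4), 7), -20) = Mul(Rational(7, 4), -20) = -35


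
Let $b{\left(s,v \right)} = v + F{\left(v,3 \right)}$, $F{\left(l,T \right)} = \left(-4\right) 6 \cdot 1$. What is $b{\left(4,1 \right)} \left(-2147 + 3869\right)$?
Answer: $-39606$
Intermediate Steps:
$F{\left(l,T \right)} = -24$ ($F{\left(l,T \right)} = \left(-24\right) 1 = -24$)
$b{\left(s,v \right)} = -24 + v$ ($b{\left(s,v \right)} = v - 24 = -24 + v$)
$b{\left(4,1 \right)} \left(-2147 + 3869\right) = \left(-24 + 1\right) \left(-2147 + 3869\right) = \left(-23\right) 1722 = -39606$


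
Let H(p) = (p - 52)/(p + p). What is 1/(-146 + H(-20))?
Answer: -5/721 ≈ -0.0069348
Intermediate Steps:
H(p) = (-52 + p)/(2*p) (H(p) = (-52 + p)/((2*p)) = (-52 + p)*(1/(2*p)) = (-52 + p)/(2*p))
1/(-146 + H(-20)) = 1/(-146 + (1/2)*(-52 - 20)/(-20)) = 1/(-146 + (1/2)*(-1/20)*(-72)) = 1/(-146 + 9/5) = 1/(-721/5) = -5/721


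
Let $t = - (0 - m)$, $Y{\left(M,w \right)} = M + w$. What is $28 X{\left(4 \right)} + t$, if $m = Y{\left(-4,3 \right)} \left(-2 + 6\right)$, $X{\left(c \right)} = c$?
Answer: $108$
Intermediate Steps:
$m = -4$ ($m = \left(-4 + 3\right) \left(-2 + 6\right) = \left(-1\right) 4 = -4$)
$t = -4$ ($t = - (0 - -4) = - (0 + 4) = \left(-1\right) 4 = -4$)
$28 X{\left(4 \right)} + t = 28 \cdot 4 - 4 = 112 - 4 = 108$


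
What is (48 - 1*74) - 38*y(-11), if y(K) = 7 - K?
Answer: -710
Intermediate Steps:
(48 - 1*74) - 38*y(-11) = (48 - 1*74) - 38*(7 - 1*(-11)) = (48 - 74) - 38*(7 + 11) = -26 - 38*18 = -26 - 684 = -710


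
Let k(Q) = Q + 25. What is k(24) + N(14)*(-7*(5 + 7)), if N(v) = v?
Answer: -1127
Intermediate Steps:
k(Q) = 25 + Q
k(24) + N(14)*(-7*(5 + 7)) = (25 + 24) + 14*(-7*(5 + 7)) = 49 + 14*(-7*12) = 49 + 14*(-84) = 49 - 1176 = -1127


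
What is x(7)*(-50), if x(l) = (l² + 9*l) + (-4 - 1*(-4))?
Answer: -5600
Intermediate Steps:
x(l) = l² + 9*l (x(l) = (l² + 9*l) + (-4 + 4) = (l² + 9*l) + 0 = l² + 9*l)
x(7)*(-50) = (7*(9 + 7))*(-50) = (7*16)*(-50) = 112*(-50) = -5600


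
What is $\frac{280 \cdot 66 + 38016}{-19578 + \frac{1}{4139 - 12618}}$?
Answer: $- \frac{479029584}{166001863} \approx -2.8857$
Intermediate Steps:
$\frac{280 \cdot 66 + 38016}{-19578 + \frac{1}{4139 - 12618}} = \frac{18480 + 38016}{-19578 + \frac{1}{-8479}} = \frac{56496}{-19578 - \frac{1}{8479}} = \frac{56496}{- \frac{166001863}{8479}} = 56496 \left(- \frac{8479}{166001863}\right) = - \frac{479029584}{166001863}$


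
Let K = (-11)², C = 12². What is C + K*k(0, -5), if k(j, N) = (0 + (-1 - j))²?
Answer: 265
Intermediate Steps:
k(j, N) = (-1 - j)²
C = 144
K = 121
C + K*k(0, -5) = 144 + 121*(1 + 0)² = 144 + 121*1² = 144 + 121*1 = 144 + 121 = 265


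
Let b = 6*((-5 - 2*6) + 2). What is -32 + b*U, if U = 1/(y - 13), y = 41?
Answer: -493/14 ≈ -35.214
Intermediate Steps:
U = 1/28 (U = 1/(41 - 13) = 1/28 ≈ 0.035714)
b = -90 (b = 6*((-5 - 12) + 2) = 6*(-17 + 2) = 6*(-15) = -90)
-32 + b*U = -32 - 90*1/28 = -32 - 45/14 = -493/14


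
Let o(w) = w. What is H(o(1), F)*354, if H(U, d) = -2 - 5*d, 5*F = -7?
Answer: 1770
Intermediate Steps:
F = -7/5 (F = (1/5)*(-7) = -7/5 ≈ -1.4000)
H(o(1), F)*354 = (-2 - 5*(-7/5))*354 = (-2 + 7)*354 = 5*354 = 1770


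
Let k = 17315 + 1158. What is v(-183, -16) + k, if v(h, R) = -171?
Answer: 18302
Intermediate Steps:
k = 18473
v(-183, -16) + k = -171 + 18473 = 18302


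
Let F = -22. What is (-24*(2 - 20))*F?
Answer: -9504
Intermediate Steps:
(-24*(2 - 20))*F = -24*(2 - 20)*(-22) = -24*(-18)*(-22) = 432*(-22) = -9504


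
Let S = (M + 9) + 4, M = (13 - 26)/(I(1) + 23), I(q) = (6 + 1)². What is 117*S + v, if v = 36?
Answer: 12287/8 ≈ 1535.9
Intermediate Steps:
I(q) = 49 (I(q) = 7² = 49)
M = -13/72 (M = (13 - 26)/(49 + 23) = -13/72 ≈ -0.18056)
S = 923/72 (S = (-13/72 + 9) + 4 = 635/72 + 4 = 923/72 ≈ 12.819)
117*S + v = 117*(923/72) + 36 = 11999/8 + 36 = 12287/8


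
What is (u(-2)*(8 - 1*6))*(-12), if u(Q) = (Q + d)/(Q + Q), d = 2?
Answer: 0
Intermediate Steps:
u(Q) = (2 + Q)/(2*Q) (u(Q) = (Q + 2)/(Q + Q) = (2 + Q)/((2*Q)) = (2 + Q)*(1/(2*Q)) = (2 + Q)/(2*Q))
(u(-2)*(8 - 1*6))*(-12) = (((½)*(2 - 2)/(-2))*(8 - 1*6))*(-12) = (((½)*(-½)*0)*(8 - 6))*(-12) = (0*2)*(-12) = 0*(-12) = 0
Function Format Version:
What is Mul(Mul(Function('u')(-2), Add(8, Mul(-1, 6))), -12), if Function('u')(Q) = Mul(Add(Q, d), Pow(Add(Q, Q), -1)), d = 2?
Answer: 0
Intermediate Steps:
Function('u')(Q) = Mul(Rational(1, 2), Pow(Q, -1), Add(2, Q)) (Function('u')(Q) = Mul(Add(Q, 2), Pow(Add(Q, Q), -1)) = Mul(Add(2, Q), Pow(Mul(2, Q), -1)) = Mul(Add(2, Q), Mul(Rational(1, 2), Pow(Q, -1))) = Mul(Rational(1, 2), Pow(Q, -1), Add(2, Q)))
Mul(Mul(Function('u')(-2), Add(8, Mul(-1, 6))), -12) = Mul(Mul(Mul(Rational(1, 2), Pow(-2, -1), Add(2, -2)), Add(8, Mul(-1, 6))), -12) = Mul(Mul(Mul(Rational(1, 2), Rational(-1, 2), 0), Add(8, -6)), -12) = Mul(Mul(0, 2), -12) = Mul(0, -12) = 0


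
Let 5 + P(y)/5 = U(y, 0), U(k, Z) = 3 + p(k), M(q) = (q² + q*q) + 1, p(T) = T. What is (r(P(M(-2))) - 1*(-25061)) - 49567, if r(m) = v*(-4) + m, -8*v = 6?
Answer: -24468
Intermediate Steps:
v = -¾ (v = -⅛*6 = -¾ ≈ -0.75000)
M(q) = 1 + 2*q² (M(q) = (q² + q²) + 1 = 2*q² + 1 = 1 + 2*q²)
U(k, Z) = 3 + k
P(y) = -10 + 5*y (P(y) = -25 + 5*(3 + y) = -25 + (15 + 5*y) = -10 + 5*y)
r(m) = 3 + m (r(m) = -¾*(-4) + m = 3 + m)
(r(P(M(-2))) - 1*(-25061)) - 49567 = ((3 + (-10 + 5*(1 + 2*(-2)²))) - 1*(-25061)) - 49567 = ((3 + (-10 + 5*(1 + 2*4))) + 25061) - 49567 = ((3 + (-10 + 5*(1 + 8))) + 25061) - 49567 = ((3 + (-10 + 5*9)) + 25061) - 49567 = ((3 + (-10 + 45)) + 25061) - 49567 = ((3 + 35) + 25061) - 49567 = (38 + 25061) - 49567 = 25099 - 49567 = -24468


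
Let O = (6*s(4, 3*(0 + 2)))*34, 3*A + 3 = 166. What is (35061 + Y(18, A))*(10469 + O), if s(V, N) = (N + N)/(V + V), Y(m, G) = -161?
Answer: 376047500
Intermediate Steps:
A = 163/3 (A = -1 + (⅓)*166 = -1 + 166/3 = 163/3 ≈ 54.333)
s(V, N) = N/V (s(V, N) = (2*N)/((2*V)) = (2*N)*(1/(2*V)) = N/V)
O = 306 (O = (6*((3*(0 + 2))/4))*34 = (6*((3*2)*(¼)))*34 = (6*(6*(¼)))*34 = (6*(3/2))*34 = 9*34 = 306)
(35061 + Y(18, A))*(10469 + O) = (35061 - 161)*(10469 + 306) = 34900*10775 = 376047500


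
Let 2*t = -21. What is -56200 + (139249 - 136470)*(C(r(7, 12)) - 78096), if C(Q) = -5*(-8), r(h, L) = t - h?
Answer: -216973824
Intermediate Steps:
t = -21/2 (t = (½)*(-21) = -21/2 ≈ -10.500)
r(h, L) = -21/2 - h
C(Q) = 40
-56200 + (139249 - 136470)*(C(r(7, 12)) - 78096) = -56200 + (139249 - 136470)*(40 - 78096) = -56200 + 2779*(-78056) = -56200 - 216917624 = -216973824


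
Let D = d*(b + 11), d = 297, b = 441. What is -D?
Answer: -134244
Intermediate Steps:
D = 134244 (D = 297*(441 + 11) = 297*452 = 134244)
-D = -1*134244 = -134244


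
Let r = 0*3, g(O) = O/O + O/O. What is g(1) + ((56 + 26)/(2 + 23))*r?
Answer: 2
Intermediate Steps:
g(O) = 2 (g(O) = 1 + 1 = 2)
r = 0
g(1) + ((56 + 26)/(2 + 23))*r = 2 + ((56 + 26)/(2 + 23))*0 = 2 + (82/25)*0 = 2 + 0 = 2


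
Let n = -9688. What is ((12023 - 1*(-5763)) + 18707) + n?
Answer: 26805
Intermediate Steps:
((12023 - 1*(-5763)) + 18707) + n = ((12023 - 1*(-5763)) + 18707) - 9688 = ((12023 + 5763) + 18707) - 9688 = (17786 + 18707) - 9688 = 36493 - 9688 = 26805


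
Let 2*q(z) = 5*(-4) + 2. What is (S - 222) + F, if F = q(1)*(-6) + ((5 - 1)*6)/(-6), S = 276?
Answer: 104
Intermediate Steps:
q(z) = -9 (q(z) = (5*(-4) + 2)/2 = (-20 + 2)/2 = (½)*(-18) = -9)
F = 50 (F = -9*(-6) + ((5 - 1)*6)/(-6) = 54 + (4*6)*(-⅙) = 54 + 24*(-⅙) = 54 - 4 = 50)
(S - 222) + F = (276 - 222) + 50 = 54 + 50 = 104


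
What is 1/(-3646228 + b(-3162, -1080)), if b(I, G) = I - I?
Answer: -1/3646228 ≈ -2.7426e-7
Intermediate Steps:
b(I, G) = 0
1/(-3646228 + b(-3162, -1080)) = 1/(-3646228 + 0) = 1/(-3646228) = -1/3646228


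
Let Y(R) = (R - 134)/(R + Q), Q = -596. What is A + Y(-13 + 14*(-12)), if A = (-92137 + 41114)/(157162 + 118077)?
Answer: 2240734/10183843 ≈ 0.22003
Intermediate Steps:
Y(R) = (-134 + R)/(-596 + R) (Y(R) = (R - 134)/(R - 596) = (-134 + R)/(-596 + R))
A = -51023/275239 ≈ -0.18538
A + Y(-13 + 14*(-12)) = -51023/275239 + (-134 + (-13 + 14*(-12)))/(-596 + (-13 + 14*(-12))) = -51023/275239 + (-134 + (-13 - 168))/(-596 + (-13 - 168)) = -51023/275239 + (-134 - 181)/(-596 - 181) = -51023/275239 - 315/(-777) = -51023/275239 - 1/777*(-315) = -51023/275239 + 15/37 = 2240734/10183843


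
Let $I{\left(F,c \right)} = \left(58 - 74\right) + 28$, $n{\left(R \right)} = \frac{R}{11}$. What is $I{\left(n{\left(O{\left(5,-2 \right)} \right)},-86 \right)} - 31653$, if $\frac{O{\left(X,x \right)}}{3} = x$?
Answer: $-31641$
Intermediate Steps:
$O{\left(X,x \right)} = 3 x$
$n{\left(R \right)} = \frac{R}{11}$ ($n{\left(R \right)} = R \frac{1}{11} = \frac{R}{11}$)
$I{\left(F,c \right)} = 12$ ($I{\left(F,c \right)} = -16 + 28 = 12$)
$I{\left(n{\left(O{\left(5,-2 \right)} \right)},-86 \right)} - 31653 = 12 - 31653 = -31641$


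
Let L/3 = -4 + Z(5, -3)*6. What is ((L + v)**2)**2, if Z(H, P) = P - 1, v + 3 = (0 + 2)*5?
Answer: 35153041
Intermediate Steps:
v = 7 (v = -3 + (0 + 2)*5 = -3 + 2*5 = -3 + 10 = 7)
Z(H, P) = -1 + P
L = -84 (L = 3*(-4 + (-1 - 3)*6) = 3*(-4 - 4*6) = 3*(-4 - 24) = 3*(-28) = -84)
((L + v)**2)**2 = ((-84 + 7)**2)**2 = ((-77)**2)**2 = 5929**2 = 35153041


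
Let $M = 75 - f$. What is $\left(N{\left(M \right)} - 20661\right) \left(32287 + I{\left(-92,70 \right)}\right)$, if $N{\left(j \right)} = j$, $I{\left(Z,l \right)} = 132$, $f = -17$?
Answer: $-666826411$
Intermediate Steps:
$M = 92$ ($M = 75 - -17 = 75 + 17 = 92$)
$\left(N{\left(M \right)} - 20661\right) \left(32287 + I{\left(-92,70 \right)}\right) = \left(92 - 20661\right) \left(32287 + 132\right) = \left(-20569\right) 32419 = -666826411$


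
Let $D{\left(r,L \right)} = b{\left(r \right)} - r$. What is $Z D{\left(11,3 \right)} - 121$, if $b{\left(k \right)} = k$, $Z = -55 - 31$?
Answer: $-121$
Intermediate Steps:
$Z = -86$ ($Z = -55 - 31 = -86$)
$D{\left(r,L \right)} = 0$ ($D{\left(r,L \right)} = r - r = 0$)
$Z D{\left(11,3 \right)} - 121 = \left(-86\right) 0 - 121 = 0 - 121 = -121$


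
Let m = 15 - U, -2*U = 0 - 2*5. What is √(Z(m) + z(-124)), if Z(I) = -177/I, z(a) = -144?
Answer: 7*I*√330/10 ≈ 12.716*I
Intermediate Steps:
U = 5 (U = -(0 - 2*5)/2 = -(0 - 10)/2 = -½*(-10) = 5)
m = 10 (m = 15 - 1*5 = 15 - 5 = 10)
√(Z(m) + z(-124)) = √(-177/10 - 144) = √(-1617/10) = 7*I*√330/10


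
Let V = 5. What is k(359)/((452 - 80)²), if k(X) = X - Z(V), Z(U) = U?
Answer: 59/23064 ≈ 0.0025581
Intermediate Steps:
k(X) = -5 + X (k(X) = X - 1*5 = X - 5 = -5 + X)
k(359)/((452 - 80)²) = (-5 + 359)/((452 - 80)²) = 354/(372²) = 354/138384 = 354*(1/138384) = 59/23064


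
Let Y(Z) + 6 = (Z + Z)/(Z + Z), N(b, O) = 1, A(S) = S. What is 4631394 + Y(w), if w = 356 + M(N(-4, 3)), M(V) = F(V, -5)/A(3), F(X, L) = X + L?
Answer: 4631389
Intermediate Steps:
F(X, L) = L + X
M(V) = -5/3 + V/3 (M(V) = (-5 + V)/3 = (-5 + V)*(1/3) = -5/3 + V/3)
w = 1064/3 (w = 356 + (-5/3 + (1/3)*1) = 356 + (-5/3 + 1/3) = 356 - 4/3 = 1064/3 ≈ 354.67)
Y(Z) = -5 (Y(Z) = -6 + (Z + Z)/(Z + Z) = -6 + (2*Z)/((2*Z)) = -6 + (2*Z)*(1/(2*Z)) = -6 + 1 = -5)
4631394 + Y(w) = 4631394 - 5 = 4631389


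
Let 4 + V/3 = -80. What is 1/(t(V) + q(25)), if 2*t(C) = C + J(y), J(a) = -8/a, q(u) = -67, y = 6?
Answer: -3/581 ≈ -0.0051635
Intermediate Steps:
V = -252 (V = -12 + 3*(-80) = -12 - 240 = -252)
t(C) = -⅔ + C/2 (t(C) = (C - 8/6)/2 = (C - 8*⅙)/2 = (C - 4/3)/2 = (-4/3 + C)/2 = -⅔ + C/2)
1/(t(V) + q(25)) = 1/((-⅔ + (½)*(-252)) - 67) = 1/((-⅔ - 126) - 67) = 1/(-380/3 - 67) = 1/(-581/3) = -3/581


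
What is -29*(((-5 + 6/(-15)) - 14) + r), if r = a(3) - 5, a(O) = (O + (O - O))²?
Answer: 2233/5 ≈ 446.60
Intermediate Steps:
a(O) = O² (a(O) = (O + 0)² = O²)
r = 4 (r = 3² - 5 = 9 - 5 = 4)
-29*(((-5 + 6/(-15)) - 14) + r) = -29*(((-5 + 6/(-15)) - 14) + 4) = -29*(((-5 + 6*(-1/15)) - 14) + 4) = -29*(((-5 - ⅖) - 14) + 4) = -29*((-27/5 - 14) + 4) = -29*(-97/5 + 4) = -29*(-77/5) = 2233/5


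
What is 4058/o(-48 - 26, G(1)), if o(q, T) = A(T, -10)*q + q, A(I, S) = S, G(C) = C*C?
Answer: 2029/333 ≈ 6.0931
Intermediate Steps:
G(C) = C**2
o(q, T) = -9*q (o(q, T) = -10*q + q = -9*q)
4058/o(-48 - 26, G(1)) = 4058/((-9*(-48 - 26))) = 4058/((-9*(-74))) = 4058/666 = 4058*(1/666) = 2029/333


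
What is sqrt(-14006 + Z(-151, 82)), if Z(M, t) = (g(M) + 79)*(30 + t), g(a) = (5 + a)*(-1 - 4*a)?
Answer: I*sqrt(9865414) ≈ 3140.9*I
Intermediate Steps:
g(a) = (-1 - 4*a)*(5 + a)
Z(M, t) = (30 + t)*(74 - 21*M - 4*M**2) (Z(M, t) = ((-5 - 21*M - 4*M**2) + 79)*(30 + t) = (74 - 21*M - 4*M**2)*(30 + t) = (30 + t)*(74 - 21*M - 4*M**2))
sqrt(-14006 + Z(-151, 82)) = sqrt(-14006 + (2220 - 630*(-151) - 120*(-151)**2 + 79*82 - 1*82*(5 + 4*(-151)**2 + 21*(-151)))) = sqrt(-14006 + (2220 + 95130 - 120*22801 + 6478 - 1*82*(5 + 4*22801 - 3171))) = sqrt(-14006 + (2220 + 95130 - 2736120 + 6478 - 1*82*(5 + 91204 - 3171))) = sqrt(-14006 + (2220 + 95130 - 2736120 + 6478 - 1*82*88038)) = sqrt(-14006 + (2220 + 95130 - 2736120 + 6478 - 7219116)) = sqrt(-14006 - 9851408) = sqrt(-9865414) = I*sqrt(9865414)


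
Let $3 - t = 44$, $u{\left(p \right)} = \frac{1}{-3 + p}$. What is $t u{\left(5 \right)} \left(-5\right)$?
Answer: $\frac{205}{2} \approx 102.5$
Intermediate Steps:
$t = -41$ ($t = 3 - 44 = -41$)
$t u{\left(5 \right)} \left(-5\right) = - \frac{41}{-3 + 5} \left(-5\right) = - \frac{41}{2} \left(-5\right) = \left(-41\right) \frac{1}{2} \left(-5\right) = \left(- \frac{41}{2}\right) \left(-5\right) = \frac{205}{2}$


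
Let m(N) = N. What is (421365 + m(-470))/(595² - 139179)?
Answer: 420895/214846 ≈ 1.9591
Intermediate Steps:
(421365 + m(-470))/(595² - 139179) = (421365 - 470)/(595² - 139179) = 420895/(354025 - 139179) = 420895/214846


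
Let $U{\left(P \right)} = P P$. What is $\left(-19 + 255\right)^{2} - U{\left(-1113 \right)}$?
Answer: $-1183073$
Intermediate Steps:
$U{\left(P \right)} = P^{2}$
$\left(-19 + 255\right)^{2} - U{\left(-1113 \right)} = \left(-19 + 255\right)^{2} - \left(-1113\right)^{2} = 236^{2} - 1238769 = 55696 - 1238769 = -1183073$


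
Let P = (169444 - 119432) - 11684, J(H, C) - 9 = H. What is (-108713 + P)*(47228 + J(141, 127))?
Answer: -3334700530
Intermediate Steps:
J(H, C) = 9 + H
P = 38328 (P = 50012 - 11684 = 38328)
(-108713 + P)*(47228 + J(141, 127)) = (-108713 + 38328)*(47228 + (9 + 141)) = -70385*(47228 + 150) = -70385*47378 = -3334700530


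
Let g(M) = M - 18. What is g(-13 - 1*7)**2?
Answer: 1444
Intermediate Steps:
g(M) = -18 + M
g(-13 - 1*7)**2 = (-18 + (-13 - 1*7))**2 = (-18 + (-13 - 7))**2 = (-18 - 20)**2 = (-38)**2 = 1444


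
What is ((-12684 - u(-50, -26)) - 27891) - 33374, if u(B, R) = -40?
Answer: -73909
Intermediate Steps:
((-12684 - u(-50, -26)) - 27891) - 33374 = ((-12684 - 1*(-40)) - 27891) - 33374 = ((-12684 + 40) - 27891) - 33374 = (-12644 - 27891) - 33374 = -40535 - 33374 = -73909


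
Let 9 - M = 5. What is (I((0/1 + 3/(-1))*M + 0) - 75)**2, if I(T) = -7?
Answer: 6724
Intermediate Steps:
M = 4 (M = 9 - 1*5 = 9 - 5 = 4)
(I((0/1 + 3/(-1))*M + 0) - 75)**2 = (-7 - 75)**2 = (-82)**2 = 6724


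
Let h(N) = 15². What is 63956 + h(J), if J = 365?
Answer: 64181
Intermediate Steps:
h(N) = 225
63956 + h(J) = 63956 + 225 = 64181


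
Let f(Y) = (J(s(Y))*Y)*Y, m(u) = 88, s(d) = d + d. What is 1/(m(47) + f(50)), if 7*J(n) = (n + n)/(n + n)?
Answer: 7/3116 ≈ 0.0022465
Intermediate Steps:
s(d) = 2*d
J(n) = 1/7 (J(n) = ((n + n)/(n + n))/7 = ((2*n)/((2*n)))/7 = ((2*n)*(1/(2*n)))/7 = (1/7)*1 = 1/7)
f(Y) = Y**2/7 (f(Y) = (Y/7)*Y = Y**2/7)
1/(m(47) + f(50)) = 1/(88 + (1/7)*50**2) = 1/(88 + (1/7)*2500) = 1/(88 + 2500/7) = 1/(3116/7) = 7/3116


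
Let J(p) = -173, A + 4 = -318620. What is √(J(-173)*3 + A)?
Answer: I*√319143 ≈ 564.93*I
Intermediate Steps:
A = -318624 (A = -4 - 318620 = -318624)
√(J(-173)*3 + A) = √(-173*3 - 318624) = √(-519 - 318624) = √(-319143) = I*√319143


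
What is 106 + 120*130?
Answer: 15706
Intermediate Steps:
106 + 120*130 = 106 + 15600 = 15706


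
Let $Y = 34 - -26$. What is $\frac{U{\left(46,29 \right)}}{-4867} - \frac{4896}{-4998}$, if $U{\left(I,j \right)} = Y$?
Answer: $\frac{230676}{238483} \approx 0.96726$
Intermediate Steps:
$Y = 60$ ($Y = 34 + 26 = 60$)
$U{\left(I,j \right)} = 60$
$\frac{U{\left(46,29 \right)}}{-4867} - \frac{4896}{-4998} = \frac{60}{-4867} - \frac{4896}{-4998} = 60 \left(- \frac{1}{4867}\right) - - \frac{48}{49} = - \frac{60}{4867} + \frac{48}{49} = \frac{230676}{238483}$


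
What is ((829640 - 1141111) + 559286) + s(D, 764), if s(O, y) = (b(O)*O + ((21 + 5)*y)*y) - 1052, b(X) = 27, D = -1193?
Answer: 15390648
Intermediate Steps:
s(O, y) = -1052 + 26*y² + 27*O (s(O, y) = (27*O + ((21 + 5)*y)*y) - 1052 = (27*O + (26*y)*y) - 1052 = (27*O + 26*y²) - 1052 = (26*y² + 27*O) - 1052 = -1052 + 26*y² + 27*O)
((829640 - 1141111) + 559286) + s(D, 764) = ((829640 - 1141111) + 559286) + (-1052 + 26*764² + 27*(-1193)) = (-311471 + 559286) + (-1052 + 26*583696 - 32211) = 247815 + (-1052 + 15176096 - 32211) = 247815 + 15142833 = 15390648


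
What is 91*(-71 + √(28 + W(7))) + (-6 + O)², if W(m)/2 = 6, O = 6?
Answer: -6461 + 182*√10 ≈ -5885.5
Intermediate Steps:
W(m) = 12 (W(m) = 2*6 = 12)
91*(-71 + √(28 + W(7))) + (-6 + O)² = 91*(-71 + √(28 + 12)) + (-6 + 6)² = 91*(-71 + √40) + 0² = 91*(-71 + 2*√10) + 0 = (-6461 + 182*√10) + 0 = -6461 + 182*√10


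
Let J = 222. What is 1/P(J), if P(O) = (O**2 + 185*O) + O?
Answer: 1/90576 ≈ 1.1040e-5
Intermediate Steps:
P(O) = O**2 + 186*O
1/P(J) = 1/(222*(186 + 222)) = 1/(222*408) = 1/90576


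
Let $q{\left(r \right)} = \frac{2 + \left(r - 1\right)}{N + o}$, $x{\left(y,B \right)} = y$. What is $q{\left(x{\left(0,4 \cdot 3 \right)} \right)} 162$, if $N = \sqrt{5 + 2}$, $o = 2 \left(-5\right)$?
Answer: $- \frac{540}{31} - \frac{54 \sqrt{7}}{31} \approx -22.028$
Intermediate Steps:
$o = -10$
$N = \sqrt{7} \approx 2.6458$
$q{\left(r \right)} = \frac{1 + r}{-10 + \sqrt{7}}$ ($q{\left(r \right)} = \frac{2 + \left(r - 1\right)}{\sqrt{7} - 10} = \frac{2 + \left(r - 1\right)}{-10 + \sqrt{7}} = \frac{2 + \left(-1 + r\right)}{-10 + \sqrt{7}} = \frac{1 + r}{-10 + \sqrt{7}}$)
$q{\left(x{\left(0,4 \cdot 3 \right)} \right)} 162 = - \frac{1 + 0}{10 - \sqrt{7}} \cdot 162 = \left(-1\right) \frac{1}{10 - \sqrt{7}} \cdot 1 \cdot 162 = - \frac{1}{10 - \sqrt{7}} \cdot 162 = - \frac{162}{10 - \sqrt{7}}$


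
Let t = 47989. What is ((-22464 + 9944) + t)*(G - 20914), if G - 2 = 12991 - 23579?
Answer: -1117273500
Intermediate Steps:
G = -10586 (G = 2 + (12991 - 23579) = 2 - 10588 = -10586)
((-22464 + 9944) + t)*(G - 20914) = ((-22464 + 9944) + 47989)*(-10586 - 20914) = (-12520 + 47989)*(-31500) = 35469*(-31500) = -1117273500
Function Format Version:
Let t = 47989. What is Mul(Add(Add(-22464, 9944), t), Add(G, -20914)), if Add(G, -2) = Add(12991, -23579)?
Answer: -1117273500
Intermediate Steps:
G = -10586 (G = Add(2, Add(12991, -23579)) = Add(2, -10588) = -10586)
Mul(Add(Add(-22464, 9944), t), Add(G, -20914)) = Mul(Add(Add(-22464, 9944), 47989), Add(-10586, -20914)) = Mul(Add(-12520, 47989), -31500) = Mul(35469, -31500) = -1117273500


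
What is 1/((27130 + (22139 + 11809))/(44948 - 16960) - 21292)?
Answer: -13994/297929709 ≈ -4.6971e-5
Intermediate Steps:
1/((27130 + (22139 + 11809))/(44948 - 16960) - 21292) = 1/((27130 + 33948)/27988 - 21292) = 1/(61078*(1/27988) - 21292) = 1/(30539/13994 - 21292) = 1/(-297929709/13994) = -13994/297929709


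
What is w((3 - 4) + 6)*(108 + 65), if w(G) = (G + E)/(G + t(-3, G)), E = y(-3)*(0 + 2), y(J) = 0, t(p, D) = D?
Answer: 173/2 ≈ 86.500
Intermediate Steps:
E = 0 (E = 0*(0 + 2) = 0*2 = 0)
w(G) = ½ (w(G) = (G + 0)/(G + G) = G/((2*G)) = G*(1/(2*G)) = ½)
w((3 - 4) + 6)*(108 + 65) = (108 + 65)/2 = (½)*173 = 173/2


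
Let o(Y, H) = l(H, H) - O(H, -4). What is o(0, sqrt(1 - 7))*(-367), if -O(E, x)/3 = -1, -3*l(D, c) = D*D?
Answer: 367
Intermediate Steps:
l(D, c) = -D**2/3 (l(D, c) = -D*D/3 = -D**2/3)
O(E, x) = 3 (O(E, x) = -3*(-1) = 3)
o(Y, H) = -3 - H**2/3 (o(Y, H) = -H**2/3 - 1*3 = -H**2/3 - 3 = -3 - H**2/3)
o(0, sqrt(1 - 7))*(-367) = (-3 - (sqrt(1 - 7))**2/3)*(-367) = (-3 - (sqrt(-6))**2/3)*(-367) = (-3 - (I*sqrt(6))**2/3)*(-367) = (-3 - 1/3*(-6))*(-367) = (-3 + 2)*(-367) = -1*(-367) = 367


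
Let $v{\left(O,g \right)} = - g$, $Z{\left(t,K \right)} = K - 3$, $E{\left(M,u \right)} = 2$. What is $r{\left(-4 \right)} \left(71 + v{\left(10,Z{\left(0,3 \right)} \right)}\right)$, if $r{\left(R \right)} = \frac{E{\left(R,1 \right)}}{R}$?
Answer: $- \frac{71}{2} \approx -35.5$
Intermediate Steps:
$Z{\left(t,K \right)} = -3 + K$ ($Z{\left(t,K \right)} = K - 3 = -3 + K$)
$r{\left(R \right)} = \frac{2}{R}$
$r{\left(-4 \right)} \left(71 + v{\left(10,Z{\left(0,3 \right)} \right)}\right) = \frac{2}{-4} \left(71 - \left(-3 + 3\right)\right) = 2 \left(- \frac{1}{4}\right) \left(71 - 0\right) = - \frac{71 + 0}{2} = \left(- \frac{1}{2}\right) 71 = - \frac{71}{2}$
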